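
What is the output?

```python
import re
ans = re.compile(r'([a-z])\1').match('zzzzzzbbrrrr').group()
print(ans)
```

`\1` is not a pattern — it's the concrete string captured by group 1, re-applied verbatim.
With `match`, the pattern is implicitly anchored at the beginning.
The match spans [0:2] → 'zz'.
Captured: group 1 = 'z'.

zz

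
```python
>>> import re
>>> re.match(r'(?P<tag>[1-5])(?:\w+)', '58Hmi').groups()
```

The pattern matches a character in [1-5] (captured as 'tag'); then one or more of a word character (non-capturing group).
With `match`, the pattern is implicitly anchored at the beginning.
The match spans [0:5] → '58Hmi'.
Captured: group 1 = '5'.

('5',)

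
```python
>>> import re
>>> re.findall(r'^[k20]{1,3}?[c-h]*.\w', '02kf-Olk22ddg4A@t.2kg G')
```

With the lazy modifier that quantifier settles for the fewest repetitions that let the rest of the pattern succeed (the atoms after it are unaffected and can still be greedy).
Since nothing is captured, `findall` lists the 1 matched substring directly.

['02k']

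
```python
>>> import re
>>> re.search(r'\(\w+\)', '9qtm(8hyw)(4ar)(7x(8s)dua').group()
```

'(8hyw)'

`search` walks the string left to right and returns the first match it finds.
The match spans [4:10] → '(8hyw)'.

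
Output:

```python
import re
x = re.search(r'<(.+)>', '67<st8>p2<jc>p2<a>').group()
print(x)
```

The match spans [2:18] → '<st8>p2<jc>p2<a>'.

<st8>p2<jc>p2<a>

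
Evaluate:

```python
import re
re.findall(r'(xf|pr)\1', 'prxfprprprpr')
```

`\1` is not a pattern — it's the concrete string captured by group 1, re-applied verbatim.
Matches: at [4:8] match 'prpr', group 1 = 'pr'; at [8:12] match 'prpr', group 1 = 'pr'.
One capturing group, so `findall` returns just the captured substring from each match — 2 in all.

['pr', 'pr']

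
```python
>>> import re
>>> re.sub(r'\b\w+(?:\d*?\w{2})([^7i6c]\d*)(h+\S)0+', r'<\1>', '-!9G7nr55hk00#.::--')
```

The pattern matches a word boundary (`\b`, zero-width); then one or more of a word character; then zero or more of a digit (lazy), then exactly 2 of a word character (non-capturing group); then any character except [7i6c], then zero or more of a digit (captured); then one or more of a literal 'h', then a non-whitespace character (captured); then one or more of a literal '0'.
Matches: at [2:13] → '9G7nr55hk00'.
`\1` in the replacement pulls in group 1's text for each match.

'-!<5>#.::--'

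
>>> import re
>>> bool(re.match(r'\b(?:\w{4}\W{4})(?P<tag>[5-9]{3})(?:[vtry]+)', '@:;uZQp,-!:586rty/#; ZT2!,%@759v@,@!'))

False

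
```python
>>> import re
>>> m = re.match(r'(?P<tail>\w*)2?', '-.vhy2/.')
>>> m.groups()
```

The match spans [0:0] → ''.
Captured: group 1 = ''.

('',)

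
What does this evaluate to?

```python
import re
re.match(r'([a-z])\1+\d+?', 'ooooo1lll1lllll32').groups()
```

('o',)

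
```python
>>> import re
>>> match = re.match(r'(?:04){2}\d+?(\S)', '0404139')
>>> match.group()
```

Pattern: the literal '04' repeated 2 times, then one or more of a digit (lazy); then a non-whitespace character (captured).
`re.match` won't scan ahead — the pattern has to work from the very first character.
The match spans [0:6] → '040413'.
Captured: group 1 = '3'.

'040413'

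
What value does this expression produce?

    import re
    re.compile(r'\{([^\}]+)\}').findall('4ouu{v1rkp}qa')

`findall` collects group 1 from the one match (1 total).

['v1rkp']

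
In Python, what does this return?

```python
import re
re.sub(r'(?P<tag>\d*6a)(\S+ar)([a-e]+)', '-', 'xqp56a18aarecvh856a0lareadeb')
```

This matches zero or more of a digit, then the literal '6a' (captured as 'tag'); then one or more of a non-whitespace character, then the literal 'ar' (captured); then one or more of a character in [a-e] (captured).
Matches: at [3:28] → '56a18aarecvh856a0lareadeb'.
`sub` substitutes '-' at each match site.

'xqp-'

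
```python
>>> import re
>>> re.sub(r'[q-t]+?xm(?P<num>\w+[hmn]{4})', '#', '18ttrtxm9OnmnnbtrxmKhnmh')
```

This matches one or more of a character in [q-t] (lazy), then the literal 'xm'; then one or more of a word character, then exactly 4 of one of [hmn] (captured as 'num').
`sub` substitutes '#' at each match site.

'18#'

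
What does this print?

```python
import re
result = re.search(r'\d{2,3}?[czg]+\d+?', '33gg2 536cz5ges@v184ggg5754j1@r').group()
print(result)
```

This matches 2 to 3 of a digit (lazy); then one or more of one of [czg], then one or more of a digit (lazy).
`re.search` tries every starting position until one works.
The match spans [0:5] → '33gg2'.

33gg2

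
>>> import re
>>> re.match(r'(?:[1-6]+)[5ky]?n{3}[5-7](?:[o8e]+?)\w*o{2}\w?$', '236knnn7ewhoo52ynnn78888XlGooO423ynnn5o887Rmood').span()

(0, 47)

`re.match` only tries the pattern at the start of the string.
The match spans [0:47] → '236knnn7ewhoo52ynnn78888XlGooO423ynnn5o887Rmood'.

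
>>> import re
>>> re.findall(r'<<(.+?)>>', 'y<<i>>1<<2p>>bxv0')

A `+?`/`*?`/`{m,n}?` starts at its minimum and grows only as far as needed for what follows to match.
Walking the string: at [1:6] match '<<i>>', group 1 = 'i'; at [7:13] match '<<2p>>', group 1 = '2p'.
With a single group, `findall` returns only what that group captured — 2 items.

['i', '2p']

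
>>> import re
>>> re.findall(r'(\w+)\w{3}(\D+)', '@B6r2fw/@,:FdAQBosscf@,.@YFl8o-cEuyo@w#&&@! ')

[('B6r', '/@,:FdAQBosscf@,.@YFl'), ('cE', '@w#&&@! ')]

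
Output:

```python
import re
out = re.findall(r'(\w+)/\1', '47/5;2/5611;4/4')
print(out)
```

`\1` has to match the exact text group 1 already captured.
With a single group, `findall` returns only what that group captured — 1 item.

['4']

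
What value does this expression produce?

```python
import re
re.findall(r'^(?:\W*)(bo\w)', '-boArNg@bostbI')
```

['boA']

`findall` collects group 1 from the one match (1 total).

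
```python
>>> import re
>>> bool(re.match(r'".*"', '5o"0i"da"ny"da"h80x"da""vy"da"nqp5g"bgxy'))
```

`re.match` only tries the pattern at the start of the string.
Here the pattern fails at index 0, so the call returns None, and `bool(None)` is False.

False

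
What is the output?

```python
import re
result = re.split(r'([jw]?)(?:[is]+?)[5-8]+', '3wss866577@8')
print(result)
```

This matches optionally one of [jw] (captured); then one or more of one of [is] (lazy) (non-capturing group); then one or more of a character in [5-8].
Matches to split on: at [1:10] → 'wss866577'.
`re.split` interleaves the captured-group text with the surrounding fragments.

['3', 'w', '@8']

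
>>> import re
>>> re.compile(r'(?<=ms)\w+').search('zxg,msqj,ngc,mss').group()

'qj'

Lookahead/lookbehind check context without consuming it, so the matched span excludes the asserted characters.
`re.search` tries every starting position until one works.
The match spans [6:8] → 'qj'.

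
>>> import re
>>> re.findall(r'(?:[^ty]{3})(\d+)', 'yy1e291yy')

Because there's exactly one group, `findall` drops the full match and keeps group 1 from the one hit.

['91']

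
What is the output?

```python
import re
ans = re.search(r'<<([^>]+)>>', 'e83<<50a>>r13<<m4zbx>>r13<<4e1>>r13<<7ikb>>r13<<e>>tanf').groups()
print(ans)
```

('50a',)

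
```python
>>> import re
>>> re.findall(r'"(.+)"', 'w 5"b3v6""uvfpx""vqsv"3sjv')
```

Because there's exactly one group, `findall` drops the full match and keeps group 1 from the one hit.

['b3v6""uvfpx""vqsv']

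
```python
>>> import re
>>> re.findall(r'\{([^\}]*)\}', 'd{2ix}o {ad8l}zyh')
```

Scanning left to right: at [1:6] match '{2ix}', group 1 = '2ix'; at [8:14] match '{ad8l}', group 1 = 'ad8l'.
With a single group, `findall` returns only what that group captured — 2 items.

['2ix', 'ad8l']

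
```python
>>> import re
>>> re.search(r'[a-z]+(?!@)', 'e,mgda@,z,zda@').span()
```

(0, 1)

The negative lookaround is zero-width — it rules out positions where the adjacent text would match, without consuming anything.
`search` walks the string left to right and returns the first match it finds.
The match spans [0:1] → 'e'.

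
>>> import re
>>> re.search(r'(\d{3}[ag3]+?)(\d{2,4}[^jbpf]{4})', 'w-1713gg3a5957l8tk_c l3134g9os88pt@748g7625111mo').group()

The pattern matches exactly 3 of a digit, then one or more of one of [ag3] (lazy) (captured); then 2 to 4 of a digit, then exactly 4 of any character except [jbpf] (captured).
`search` walks the string left to right and returns the first match it finds.
The match spans [2:18] → '1713gg3a5957l8tk'.
Captured: group 1 = '1713gg3a', group 2 = '5957l8tk'.

'1713gg3a5957l8tk'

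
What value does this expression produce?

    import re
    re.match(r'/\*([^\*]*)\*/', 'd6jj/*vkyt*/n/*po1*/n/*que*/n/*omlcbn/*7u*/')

None

With `match`, the pattern is implicitly anchored at the beginning.
Here position 0 doesn't satisfy it, so the call returns None.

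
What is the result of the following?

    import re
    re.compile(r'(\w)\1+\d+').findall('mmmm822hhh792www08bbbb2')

The backreference `\1` re-matches whatever the first group consumed, character for character.
Walking the string: at [0:7] match 'mmmm822', group 1 = 'm'; at [7:13] match 'hhh792', group 1 = 'h'; at [13:18] match 'www08', group 1 = 'w'; at [18:23] match 'bbbb2', group 1 = 'b'.
With a single group, `findall` returns only what that group captured — 4 items.

['m', 'h', 'w', 'b']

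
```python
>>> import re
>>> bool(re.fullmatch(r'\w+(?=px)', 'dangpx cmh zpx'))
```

For `fullmatch`, every character of the input must be accounted for by the pattern.
Here the string isn't matched end-to-end, so the call returns None, and `bool(None)` is False.

False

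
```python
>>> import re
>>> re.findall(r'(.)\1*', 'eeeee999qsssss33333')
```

['e', '9', 'q', 's', '3']

After group 1 captures some text, `\1` only succeeds where that same text appears again.
One capturing group, so `findall` returns just the captured substring from each match — 5 in all.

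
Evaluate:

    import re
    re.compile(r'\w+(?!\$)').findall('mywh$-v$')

['myw']

The negative lookaround is zero-width — it rules out positions where the adjacent text would match, without consuming anything.
Since nothing is captured, `findall` lists the 1 matched substring directly.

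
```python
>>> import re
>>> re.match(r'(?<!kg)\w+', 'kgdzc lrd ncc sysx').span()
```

(0, 5)

With `match`, the pattern is implicitly anchored at the beginning.
The match spans [0:5] → 'kgdzc'.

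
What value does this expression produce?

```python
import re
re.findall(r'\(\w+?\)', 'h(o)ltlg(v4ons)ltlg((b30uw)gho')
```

['(o)', '(v4ons)', '(b30uw)']

Walking the string: at [1:4] → '(o)'; at [8:15] → '(v4ons)'; at [20:27] → '(b30uw)'.
With no groups in the pattern, `findall` gives back each whole match — 3 here.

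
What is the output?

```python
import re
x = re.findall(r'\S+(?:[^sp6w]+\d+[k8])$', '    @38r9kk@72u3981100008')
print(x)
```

['@38r9kk@72u3981100008']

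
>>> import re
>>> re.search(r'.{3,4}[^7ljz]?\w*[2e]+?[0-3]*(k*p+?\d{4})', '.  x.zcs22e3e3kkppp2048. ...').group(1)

'kkppp2048'

Pattern: 3 to 4 of any character, then optionally any character except [7ljz]; then zero or more of a word character, then one or more of one of [2e] (lazy); then zero or more of a character in [0-3]; then zero or more of a literal 'k', then one or more of the literal 'p' (lazy), then exactly 4 of a digit (captured).
`search` walks the string left to right and returns the first match it finds.
The match spans [0:23] → '.  x.zcs22e3e3kkppp2048'.
Captured: group 1 = 'kkppp2048'.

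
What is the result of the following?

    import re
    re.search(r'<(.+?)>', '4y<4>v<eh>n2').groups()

The match spans [2:5] → '<4>'.
Captured: group 1 = '4'.

('4',)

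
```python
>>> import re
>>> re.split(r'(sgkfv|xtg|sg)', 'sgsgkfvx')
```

The regex engine tests alternatives in the order written; an earlier branch that matches wins even if a later one would match more.
Because the pattern has a capturing group, `split` also inserts each captured text between the pieces.

['', 'sg', '', 'sgkfv', 'x']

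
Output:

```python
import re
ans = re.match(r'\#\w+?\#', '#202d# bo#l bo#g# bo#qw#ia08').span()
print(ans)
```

`re.match` won't scan ahead — the pattern has to work from the very first character.
The match spans [0:6] → '#202d#'.

(0, 6)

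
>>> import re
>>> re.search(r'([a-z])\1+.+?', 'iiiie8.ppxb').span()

(0, 5)

The backreference `\1` re-matches whatever the first group consumed, character for character.
`re.search` scans for the first position where the pattern succeeds.
The match spans [0:5] → 'iiiie'.
Captured: group 1 = 'i'.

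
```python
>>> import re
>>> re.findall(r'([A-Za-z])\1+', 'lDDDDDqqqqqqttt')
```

The backreference `\1` re-matches whatever the first group consumed, character for character.
Matches: at [1:6] match 'DDDDD', group 1 = 'D'; at [6:12] match 'qqqqqq', group 1 = 'q'; at [12:15] match 'ttt', group 1 = 't'.
Because there's exactly one group, `findall` drops the full match and keeps group 1 from each hit.

['D', 'q', 't']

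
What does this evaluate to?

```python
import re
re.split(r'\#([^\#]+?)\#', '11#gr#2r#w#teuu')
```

With a capturing group present, the delimiter's captured portion is kept in the result list.

['11', 'gr', '2r', 'w', 'teuu']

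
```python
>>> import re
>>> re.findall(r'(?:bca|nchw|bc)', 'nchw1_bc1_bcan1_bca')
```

['nchw', 'bc', 'bca', 'bca']

`|` is ordered: at each position the engine commits to the first alternative that works.
Scanning left to right: at [0:4] → 'nchw'; at [6:8] → 'bc'; at [10:13] → 'bca'; at [16:19] → 'bca'.
Since nothing is captured, `findall` lists the 4 matched substrings directly.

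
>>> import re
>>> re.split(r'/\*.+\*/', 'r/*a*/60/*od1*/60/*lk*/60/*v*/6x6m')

Splitting on the pattern gives 2 pieces.

['r', '6x6m']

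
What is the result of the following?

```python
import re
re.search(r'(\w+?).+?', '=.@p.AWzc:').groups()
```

This matches one or more of a word character (lazy) (captured); then one or more of any character (lazy).
A non-greedy quantifier consumes as few characters as it can — just enough that the remainder of the pattern still matches from where it stops; whatever follows it matches normally.
Unlike `match`, `search` isn't anchored — it looks for the pattern anywhere in the string.
The match spans [3:5] → 'p.'.
Captured: group 1 = 'p'.

('p',)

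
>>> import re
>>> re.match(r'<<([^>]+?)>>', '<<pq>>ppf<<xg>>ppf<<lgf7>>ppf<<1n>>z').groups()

`re.match` only tries the pattern at the start of the string.
The match spans [0:6] → '<<pq>>'.
Captured: group 1 = 'pq'.

('pq',)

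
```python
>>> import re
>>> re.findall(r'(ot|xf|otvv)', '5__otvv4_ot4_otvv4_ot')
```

['ot', 'ot', 'ot', 'ot']

Alternation isn't longest-match — the leftmost alternative that fits at this position is chosen.
Scanning left to right: at [3:5] match 'ot', group 1 = 'ot'; at [9:11] match 'ot', group 1 = 'ot'; at [13:15] match 'ot', group 1 = 'ot'; at [19:21] match 'ot', group 1 = 'ot'.
Because there's exactly one group, `findall` drops the full match and keeps group 1 from each hit.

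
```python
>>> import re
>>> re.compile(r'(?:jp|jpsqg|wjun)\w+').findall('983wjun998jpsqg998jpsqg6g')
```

['wjun998jpsqg998jpsqg6g']

With no groups in the pattern, `findall` gives back each whole match — 1 here.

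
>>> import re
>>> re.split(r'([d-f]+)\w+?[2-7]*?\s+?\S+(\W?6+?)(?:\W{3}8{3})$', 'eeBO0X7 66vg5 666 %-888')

['', 'ee', ' 666', '']

This matches one or more of a character in [d-f] (captured); then one or more of a word character (lazy); then zero or more of a character in [2-7] (lazy), then one or more of whitespace (lazy), then one or more of a non-whitespace character; then optionally a non-word character, then one or more of a literal '6' (lazy) (captured); then exactly 3 of a non-word character, then exactly 3 of a literal '8' (non-capturing group); then anchored at the end.
Matches to split on: at [0:23] → 'eeBO0X7 66vg5 666 %-888'.
With a capturing group present, the delimiter's captured portion is kept in the result list.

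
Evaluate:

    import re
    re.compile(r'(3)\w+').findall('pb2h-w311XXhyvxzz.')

['3']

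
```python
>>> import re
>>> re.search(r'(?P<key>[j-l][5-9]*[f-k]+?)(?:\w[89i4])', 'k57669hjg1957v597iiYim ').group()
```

This matches a character in [j-l], then zero or more of a character in [5-9], then one or more of a character in [f-k] (lazy) (captured as 'key'); then a word character, then one of [89i4] (non-capturing group).
`search` walks the string left to right and returns the first match it finds.
The match spans [0:11] → 'k57669hjg19'.
Captured: group 1 = 'k57669hjg'.

'k57669hjg19'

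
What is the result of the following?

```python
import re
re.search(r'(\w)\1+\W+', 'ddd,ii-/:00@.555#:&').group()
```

'ddd,'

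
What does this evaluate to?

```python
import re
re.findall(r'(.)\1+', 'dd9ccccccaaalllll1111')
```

A backreference is literal: `\1` must see the identical characters the first group matched.
Scanning left to right: at [0:2] match 'dd', group 1 = 'd'; at [3:9] match 'cccccc', group 1 = 'c'; at [9:12] match 'aaa', group 1 = 'a'; at [12:17] match 'lllll', group 1 = 'l'; at [17:21] match '1111', group 1 = '1'.
Because there's exactly one group, `findall` drops the full match and keeps group 1 from each hit.

['d', 'c', 'a', 'l', '1']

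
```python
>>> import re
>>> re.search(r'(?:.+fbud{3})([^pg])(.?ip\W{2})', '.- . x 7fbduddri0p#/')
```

None

This matches one or more of any character, then the literal 'fbu', then exactly 3 of the literal 'd' (non-capturing group); then any character except [pg] (captured); then optionally any character, then the literal 'ip', then exactly 2 of a non-word character (captured).
Unlike `match`, `search` isn't anchored — it looks for the pattern anywhere in the string.
Here nothing in the string fits, so the call returns None.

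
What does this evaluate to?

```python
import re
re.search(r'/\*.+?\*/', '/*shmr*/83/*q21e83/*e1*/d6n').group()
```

'/*shmr*/'

The `?` after the quantifier makes it lazy — it takes as little as possible before letting the rest of the pattern try.
`re.search` tries every starting position until one works.
The match spans [0:8] → '/*shmr*/'.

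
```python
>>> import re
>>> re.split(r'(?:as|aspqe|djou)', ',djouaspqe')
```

`|` is ordered: at each position the engine commits to the first alternative that works.
Matches to split on: at [1:5] → 'djou'; at [5:7] → 'as'.
Splitting on the pattern gives 3 pieces.

[',', '', 'pqe']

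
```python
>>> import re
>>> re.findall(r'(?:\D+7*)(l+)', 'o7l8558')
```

This matches one or more of a non-digit, then zero or more of a literal '7' (non-capturing group); then one or more of a literal 'l' (captured).
One capturing group, so `findall` returns just the captured substring from the one match — 1 in all.

['l']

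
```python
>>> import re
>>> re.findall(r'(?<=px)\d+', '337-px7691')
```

['7691']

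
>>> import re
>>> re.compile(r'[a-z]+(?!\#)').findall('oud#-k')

The negative lookaround is zero-width — it rules out positions where the adjacent text would match, without consuming anything.
`findall` yields the raw match text (2 of them) because the pattern has no groups.

['ou', 'k']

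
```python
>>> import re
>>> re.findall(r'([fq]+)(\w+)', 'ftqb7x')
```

Pattern: one or more of one of [fq] (captured); then one or more of a word character (captured).
Scanning left to right: at [0:6] match 'ftqb7x', groups = ('f', 'tqb7x').
Multiple groups make `findall` return tuples — one 2-tuple for the one match.

[('f', 'tqb7x')]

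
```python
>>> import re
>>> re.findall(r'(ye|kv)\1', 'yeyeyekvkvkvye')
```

`\1` has to match the exact text group 1 already captured.
Matches: at [0:4] match 'yeye', group 1 = 'ye'; at [6:10] match 'kvkv', group 1 = 'kv'.
Because there's exactly one group, `findall` drops the full match and keeps group 1 from each hit.

['ye', 'kv']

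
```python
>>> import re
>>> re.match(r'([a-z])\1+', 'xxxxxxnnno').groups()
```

('x',)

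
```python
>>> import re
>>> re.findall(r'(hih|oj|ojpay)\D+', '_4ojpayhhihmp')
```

['oj']

The regex engine tests alternatives in the order written; an earlier branch that matches wins even if a later one would match more.
Matches: at [2:13] match 'ojpayhhihmp', group 1 = 'oj'.
`findall` collects group 1 from the one match (1 total).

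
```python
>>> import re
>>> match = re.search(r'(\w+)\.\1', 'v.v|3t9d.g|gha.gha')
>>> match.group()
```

'v.v'

A backreference is literal: `\1` must see the identical characters the first group matched.
The match spans [0:3] → 'v.v'.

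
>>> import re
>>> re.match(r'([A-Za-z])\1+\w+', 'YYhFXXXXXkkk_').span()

`re.match` only tries the pattern at the start of the string.
The match spans [0:13] → 'YYhFXXXXXkkk_'.

(0, 13)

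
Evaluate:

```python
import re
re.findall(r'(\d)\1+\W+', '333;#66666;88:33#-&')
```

['3', '6', '8', '3']

After group 1 captures some text, `\1` only succeeds where that same text appears again.
Walking the string: at [0:5] match '333;#', group 1 = '3'; at [5:11] match '66666;', group 1 = '6'; at [11:14] match '88:', group 1 = '8'; at [14:19] match '33#-&', group 1 = '3'.
`findall` collects group 1 from each match (4 total).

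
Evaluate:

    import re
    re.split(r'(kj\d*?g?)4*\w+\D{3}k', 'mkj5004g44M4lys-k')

The pattern matches the literal 'kj', then zero or more of a digit (lazy), then optionally the literal 'g' (captured); then zero or more of a literal '4'; then one or more of a word character; then exactly 3 of a non-digit, then the literal 'k'.
With a capturing group present, the delimiter's captured portion is kept in the result list.

['m', 'kj', '']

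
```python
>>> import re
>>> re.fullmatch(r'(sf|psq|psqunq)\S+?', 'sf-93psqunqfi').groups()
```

('sf',)

The match spans [0:13] → 'sf-93psqunqfi'.
Captured: group 1 = 'sf'.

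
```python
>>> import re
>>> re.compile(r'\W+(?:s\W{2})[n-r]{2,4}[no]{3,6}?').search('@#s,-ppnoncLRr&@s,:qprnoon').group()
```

This matches one or more of a non-word character; then the literal 's', then exactly 2 of a non-word character (non-capturing group); then 2 to 4 of a character in [n-r], then 3 to 6 of one of [no] (lazy).
The match spans [0:10] → '@#s,-ppnon'.

'@#s,-ppnon'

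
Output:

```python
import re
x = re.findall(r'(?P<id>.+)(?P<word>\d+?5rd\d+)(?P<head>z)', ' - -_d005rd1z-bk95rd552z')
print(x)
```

[(' - -_d005rd1z-bk', '95rd552', 'z')]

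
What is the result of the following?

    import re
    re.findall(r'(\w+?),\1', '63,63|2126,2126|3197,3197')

After group 1 captures some text, `\1` only succeeds where that same text appears again.
Walking the string: at [0:5] match '63,63', group 1 = '63'; at [6:15] match '2126,2126', group 1 = '2126'; at [16:25] match '3197,3197', group 1 = '3197'.
With a single group, `findall` returns only what that group captured — 3 items.

['63', '2126', '3197']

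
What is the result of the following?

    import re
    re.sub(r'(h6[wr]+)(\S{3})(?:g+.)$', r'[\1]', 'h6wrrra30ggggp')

'[h6wrrr]'

This matches the literal 'h6', then one or more of one of [wr] (captured); then exactly 3 of a non-whitespace character (captured); then one or more of the literal 'g', then any character (non-capturing group); then anchored at the end.
Each match is replaced using the text its own group 1 captured.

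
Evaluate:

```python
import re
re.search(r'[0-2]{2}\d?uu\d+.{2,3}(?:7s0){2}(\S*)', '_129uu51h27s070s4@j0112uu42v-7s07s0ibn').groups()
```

('ibn',)

The match spans [20:38] → '112uu42v-7s07s0ibn'.
Captured: group 1 = 'ibn'.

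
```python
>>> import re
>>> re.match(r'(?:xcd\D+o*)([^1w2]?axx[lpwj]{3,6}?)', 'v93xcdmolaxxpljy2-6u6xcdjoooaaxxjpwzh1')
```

The pattern matches the literal 'xcd', then one or more of a non-digit, then zero or more of the literal 'o' (non-capturing group); then optionally any character except [1w2], then the literal 'axx', then 3 to 6 of one of [lpwj] (lazy) (captured).
With `match`, the pattern is implicitly anchored at the beginning.
Here position 0 doesn't satisfy it, so the call returns None.

None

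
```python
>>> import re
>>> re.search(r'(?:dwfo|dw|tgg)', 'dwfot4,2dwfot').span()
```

Alternation isn't longest-match — the leftmost alternative that fits at this position is chosen.
`search` walks the string left to right and returns the first match it finds.
The match spans [0:4] → 'dwfo'.

(0, 4)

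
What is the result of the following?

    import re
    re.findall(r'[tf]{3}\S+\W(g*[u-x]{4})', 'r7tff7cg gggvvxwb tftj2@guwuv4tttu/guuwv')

['gggvvxw', 'guuwv']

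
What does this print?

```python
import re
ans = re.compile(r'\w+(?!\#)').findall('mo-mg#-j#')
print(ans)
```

['mo', 'm']

The negative lookahead/lookbehind blocks any match where the forbidden context is present.
With no groups in the pattern, `findall` gives back each whole match — 2 here.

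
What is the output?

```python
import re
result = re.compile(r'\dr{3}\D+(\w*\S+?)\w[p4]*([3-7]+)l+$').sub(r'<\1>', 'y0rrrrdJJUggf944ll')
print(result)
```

The pattern matches a digit, then exactly 3 of a literal 'r', then one or more of a non-digit; then zero or more of a word character, then one or more of a non-whitespace character (lazy) (captured); then a word character, then zero or more of one of [p4]; then one or more of a character in [3-7] (captured); then one or more of a literal 'l'; then anchored at the end.
Matches: at [1:18] → '0rrrrdJJUggf944ll'.
`\1` in the replacement pulls in group 1's text for each match.

y<9>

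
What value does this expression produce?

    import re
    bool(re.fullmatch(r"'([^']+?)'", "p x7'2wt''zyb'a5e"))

False

`re.fullmatch` requires the pattern to consume the entire string.
Here the pattern can't cover the whole string, so the call returns None, and `bool(None)` is False.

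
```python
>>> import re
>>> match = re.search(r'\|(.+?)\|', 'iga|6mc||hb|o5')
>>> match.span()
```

(3, 8)

Because the quantifier is non-greedy, it stops expanding at the earliest point where the rest of the pattern can succeed.
`re.search` tries every starting position until one works.
The match spans [3:8] → '|6mc|'.
Captured: group 1 = '6mc'.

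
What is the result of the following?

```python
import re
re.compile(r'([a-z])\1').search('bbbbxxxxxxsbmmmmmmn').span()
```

(0, 2)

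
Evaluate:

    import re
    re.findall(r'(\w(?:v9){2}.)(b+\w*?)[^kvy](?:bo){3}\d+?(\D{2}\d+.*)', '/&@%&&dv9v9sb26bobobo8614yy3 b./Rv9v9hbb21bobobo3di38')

[('dv9v9s', 'b2', 'yy3 b./Rv9v9hbb21bobobo3di38')]

Pattern: a word character, then the literal 'v9' repeated 2 times, then any character (captured); then one or more of the literal 'b', then zero or more of a word character (lazy) (captured); then any character except [kvy], then the literal 'bo' repeated 3 times, then one or more of a digit (lazy); then exactly 2 of a non-digit, then one or more of a digit, then zero or more of any character (captured).
3 groups means the one result is a tuple of 3 captured strings — 1 here.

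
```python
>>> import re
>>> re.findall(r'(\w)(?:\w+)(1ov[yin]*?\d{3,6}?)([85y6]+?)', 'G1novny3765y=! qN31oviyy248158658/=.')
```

Pattern: a word character (captured); then one or more of a word character (non-capturing group); then the literal '1ov', then zero or more of one of [yin] (lazy), then 3 to 6 of a digit (lazy) (captured); then one or more of one of [85y6] (lazy) (captured).
A `+?`/`*?`/`{m,n}?` starts at its minimum and grows only as far as needed for what follows to match.
Walking the string: at [15:29] match 'qN31oviyy24815', groups = ('q', '1oviyy2481', '5').
`findall` packs the 3 group values into a tuple for every match.

[('q', '1oviyy2481', '5')]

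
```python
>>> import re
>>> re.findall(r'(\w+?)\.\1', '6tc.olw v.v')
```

`\1` is not a pattern — it's the concrete string captured by group 1, re-applied verbatim.
`findall` collects group 1 from the one match (1 total).

['v']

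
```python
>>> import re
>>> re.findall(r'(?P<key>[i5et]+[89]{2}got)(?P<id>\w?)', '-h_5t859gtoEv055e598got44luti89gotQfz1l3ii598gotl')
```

Pattern: one or more of one of [i5et], then exactly 2 of one of [89], then the literal 'got' (captured as 'key'); then optionally a word character (captured as 'id').
Walking the string: at [14:24] match '55e598got4', groups = ('55e598got', '4'); at [27:35] match 'ti89gotQ', groups = ('ti89got', 'Q'); at [40:49] match 'ii598gotl', groups = ('ii598got', 'l').
With 2 capturing groups, `findall` returns a 2-tuple per match.

[('55e598got', '4'), ('ti89got', 'Q'), ('ii598got', 'l')]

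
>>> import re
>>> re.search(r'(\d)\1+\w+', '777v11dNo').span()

The backreference `\1` re-matches whatever the first group consumed, character for character.
`re.search` scans for the first position where the pattern succeeds.
The match spans [0:9] → '777v11dNo'.
Captured: group 1 = '7'.

(0, 9)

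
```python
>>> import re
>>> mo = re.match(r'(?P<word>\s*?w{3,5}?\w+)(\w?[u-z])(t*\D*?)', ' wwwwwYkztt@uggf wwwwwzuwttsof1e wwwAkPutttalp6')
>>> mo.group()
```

' wwwwwYkztt'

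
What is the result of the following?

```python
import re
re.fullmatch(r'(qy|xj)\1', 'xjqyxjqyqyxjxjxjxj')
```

None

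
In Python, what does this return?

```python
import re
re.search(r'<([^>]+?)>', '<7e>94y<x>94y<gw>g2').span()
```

(0, 4)

The match spans [0:4] → '<7e>'.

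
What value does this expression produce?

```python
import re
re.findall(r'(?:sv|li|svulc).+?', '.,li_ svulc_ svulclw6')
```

['li_', 'svu', 'svu']

Alternation isn't longest-match — the leftmost alternative that fits at this position is chosen.
Matches: at [2:5] → 'li_'; at [6:9] → 'svu'; at [13:16] → 'svu'.
`findall` yields the raw match text (3 of them) because the pattern has no groups.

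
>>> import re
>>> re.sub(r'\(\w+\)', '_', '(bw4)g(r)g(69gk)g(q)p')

'_g_g_g_p'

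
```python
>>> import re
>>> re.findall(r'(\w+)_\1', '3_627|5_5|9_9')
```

The backreference `\1` re-matches whatever the first group consumed, character for character.
Matches: at [6:9] match '5_5', group 1 = '5'; at [10:13] match '9_9', group 1 = '9'.
Because there's exactly one group, `findall` drops the full match and keeps group 1 from each hit.

['5', '9']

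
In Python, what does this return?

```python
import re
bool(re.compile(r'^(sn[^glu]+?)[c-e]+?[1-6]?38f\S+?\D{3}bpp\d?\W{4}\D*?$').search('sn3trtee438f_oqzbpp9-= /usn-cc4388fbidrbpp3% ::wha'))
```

False

This matches anchored at the start of the string; then the literal 'sn', then one or more of any character except [glu] (lazy) (captured); then one or more of a character in [c-e] (lazy), then optionally a character in [1-6], then the literal '38f'; then one or more of a non-whitespace character (lazy); then exactly 3 of a non-digit, then the literal 'bpp', then optionally a digit; then exactly 4 of a non-word character, then zero or more of a non-digit (lazy); then anchored at the end.
`re.search` tries every starting position until one works.
Here the pattern never matches, so the call returns None, and `bool(None)` is False.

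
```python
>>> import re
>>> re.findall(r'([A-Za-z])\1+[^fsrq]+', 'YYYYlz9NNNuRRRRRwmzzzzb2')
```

['Y']

The backreference `\1` re-matches whatever the first group consumed, character for character.
Matches: at [0:24] match 'YYYYlz9NNNuRRRRRwmzzzzb2', group 1 = 'Y'.
Because there's exactly one group, `findall` drops the full match and keeps group 1 from the one hit.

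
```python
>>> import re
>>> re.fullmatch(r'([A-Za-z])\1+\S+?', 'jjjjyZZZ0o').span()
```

(0, 10)

The backreference `\1` re-matches whatever the first group consumed, character for character.
`re.fullmatch` requires the pattern to consume the entire string.
The match spans [0:10] → 'jjjjyZZZ0o'.
Captured: group 1 = 'j'.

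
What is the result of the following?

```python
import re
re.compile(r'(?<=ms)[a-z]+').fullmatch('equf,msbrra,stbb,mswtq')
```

`fullmatch` succeeds only if the pattern covers the string from start to end.
Here there's no way to consume every character, so the call returns None.

None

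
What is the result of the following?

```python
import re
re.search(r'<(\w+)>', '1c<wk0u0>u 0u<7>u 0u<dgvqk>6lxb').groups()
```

`re.search` tries every starting position until one works.
The match spans [2:9] → '<wk0u0>'.
Captured: group 1 = 'wk0u0'.

('wk0u0',)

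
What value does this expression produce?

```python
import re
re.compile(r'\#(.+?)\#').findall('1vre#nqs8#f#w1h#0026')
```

['nqs8', 'w1h']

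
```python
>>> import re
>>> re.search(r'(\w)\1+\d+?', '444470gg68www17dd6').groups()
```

The match spans [0:5] → '44447'.
Captured: group 1 = '4'.

('4',)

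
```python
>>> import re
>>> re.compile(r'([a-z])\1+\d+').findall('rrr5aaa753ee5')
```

['r', 'a', 'e']

A backreference is literal: `\1` must see the identical characters the first group matched.
Walking the string: at [0:4] match 'rrr5', group 1 = 'r'; at [4:10] match 'aaa753', group 1 = 'a'; at [10:13] match 'ee5', group 1 = 'e'.
One capturing group, so `findall` returns just the captured substring from each match — 3 in all.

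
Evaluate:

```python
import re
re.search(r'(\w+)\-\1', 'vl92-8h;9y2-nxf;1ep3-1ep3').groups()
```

('1ep3',)

`\1` has to match the exact text group 1 already captured.
`re.search` tries every starting position until one works.
The match spans [16:25] → '1ep3-1ep3'.
Captured: group 1 = '1ep3'.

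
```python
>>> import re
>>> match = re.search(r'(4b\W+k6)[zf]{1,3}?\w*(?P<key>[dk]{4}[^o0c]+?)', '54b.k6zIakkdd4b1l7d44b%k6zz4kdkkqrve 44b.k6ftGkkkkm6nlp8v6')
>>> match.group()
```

'4b.k6zIakkdd4'

Lazy quantifiers expand one character at a time until the remainder of the pattern can match.
The match spans [1:14] → '4b.k6zIakkdd4'.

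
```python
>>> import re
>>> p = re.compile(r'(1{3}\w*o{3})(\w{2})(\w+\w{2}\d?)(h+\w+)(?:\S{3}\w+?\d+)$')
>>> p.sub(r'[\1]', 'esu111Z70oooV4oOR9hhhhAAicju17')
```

Pattern: exactly 3 of the literal '1', then zero or more of a word character, then exactly 3 of a literal 'o' (captured); then exactly 2 of a word character (captured); then one or more of a word character, then exactly 2 of a word character, then optionally a digit (captured); then one or more of the literal 'h', then one or more of a word character (captured); then exactly 3 of a non-whitespace character, then one or more of a word character (lazy), then one or more of a digit (non-capturing group); then anchored at the end.
Matches: at [3:30] → '111Z70oooV4oOR9hhhhAAicju17'.
The replacement refers to a captured group, so each match is rewritten using its own captured text.

'esu[111Z70ooo]'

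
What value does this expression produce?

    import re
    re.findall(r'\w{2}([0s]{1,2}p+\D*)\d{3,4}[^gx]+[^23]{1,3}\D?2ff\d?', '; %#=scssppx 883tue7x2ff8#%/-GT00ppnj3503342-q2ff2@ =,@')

['ssppx ', '00ppnj']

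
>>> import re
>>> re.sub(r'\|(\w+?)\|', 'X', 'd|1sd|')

Matches: at [1:6] → '|1sd|'.
Each match is replaced by 'X'.

'dX'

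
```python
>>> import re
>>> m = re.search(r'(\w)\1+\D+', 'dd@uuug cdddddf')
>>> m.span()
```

After group 1 captures some text, `\1` only succeeds where that same text appears again.
`search` walks the string left to right and returns the first match it finds.
The match spans [0:15] → 'dd@uuug cdddddf'.
Captured: group 1 = 'd'.

(0, 15)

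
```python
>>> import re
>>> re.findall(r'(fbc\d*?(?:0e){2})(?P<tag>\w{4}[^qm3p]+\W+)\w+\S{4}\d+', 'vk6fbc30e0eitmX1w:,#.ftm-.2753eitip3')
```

[('fbc30e0e', 'itmX1w:,#.')]

The pattern matches the literal 'fbc', then zero or more of a digit (lazy), then the literal '0e' repeated 2 times (captured); then exactly 4 of a word character, then one or more of any character except [qm3p], then one or more of a non-word character (captured as 'tag'); then one or more of a word character; then exactly 4 of a non-whitespace character, then one or more of a digit.
Walking the string: at [3:30] match 'fbc30e0eitmX1w:,#.ftm-.2753', groups = ('fbc30e0e', 'itmX1w:,#.').
With 2 capturing groups, `findall` returns a 2-tuple per match.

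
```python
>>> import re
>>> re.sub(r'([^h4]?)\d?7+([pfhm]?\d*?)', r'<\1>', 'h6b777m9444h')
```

Pattern: optionally any character except [h4] (captured); then optionally a digit, then one or more of the literal '7'; then optionally one of [pfhm], then zero or more of a digit (lazy) (captured).
The replacement refers to a captured group, so each match is rewritten using its own captured text.

'h6<b>9444h'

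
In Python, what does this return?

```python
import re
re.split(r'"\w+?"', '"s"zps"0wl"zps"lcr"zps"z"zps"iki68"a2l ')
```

Each match becomes a cut point; 6 segments remain.

['', 'zps', 'zps', 'zps', 'zps', 'a2l ']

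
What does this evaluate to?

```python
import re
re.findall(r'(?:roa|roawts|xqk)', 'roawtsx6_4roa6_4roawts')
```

['roa', 'roa', 'roa']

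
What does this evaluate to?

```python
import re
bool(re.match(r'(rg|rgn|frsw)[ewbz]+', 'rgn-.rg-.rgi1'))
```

False

With `match`, the pattern is implicitly anchored at the beginning.
Here position 0 doesn't satisfy it, so the call returns None, and `bool(None)` is False.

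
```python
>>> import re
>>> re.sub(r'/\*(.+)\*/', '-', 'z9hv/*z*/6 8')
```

'z9hv-6 8'

Each match is replaced by '-'.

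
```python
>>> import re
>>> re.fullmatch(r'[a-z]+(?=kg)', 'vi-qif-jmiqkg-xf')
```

None

The `(?=…)`/`(?<=…)` assertion just peeks at neighbouring text; it doesn't advance the match position.
`fullmatch` succeeds only if the pattern covers the string from start to end.
Here the pattern can't cover the whole string, so the call returns None.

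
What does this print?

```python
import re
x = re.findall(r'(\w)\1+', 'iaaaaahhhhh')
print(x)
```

The backreference `\1` re-matches whatever the first group consumed, character for character.
Walking the string: at [1:6] match 'aaaaa', group 1 = 'a'; at [6:11] match 'hhhhh', group 1 = 'h'.
`findall` collects group 1 from each match (2 total).

['a', 'h']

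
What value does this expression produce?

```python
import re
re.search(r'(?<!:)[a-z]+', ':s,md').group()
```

A negative assertion filters positions out without eating any characters.
Unlike `match`, `search` isn't anchored — it looks for the pattern anywhere in the string.
The match spans [3:5] → 'md'.

'md'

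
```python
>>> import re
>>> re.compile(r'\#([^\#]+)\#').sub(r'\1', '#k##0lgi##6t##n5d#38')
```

'k0lgi6tn5d38'

Matches: at [0:3] → '#k#'; at [3:9] → '#0lgi#'; at [9:13] → '#6t#'; at [13:18] → '#n5d#'.
Each match is replaced using the text its own group 1 captured.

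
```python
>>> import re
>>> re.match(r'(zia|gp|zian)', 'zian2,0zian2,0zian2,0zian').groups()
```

('zia',)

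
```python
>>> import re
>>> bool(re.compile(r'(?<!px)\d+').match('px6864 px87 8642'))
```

False

`match` is anchored at position 0; if the pattern doesn't fit there, it returns None.
Here position 0 doesn't satisfy it, so the call returns None, and `bool(None)` is False.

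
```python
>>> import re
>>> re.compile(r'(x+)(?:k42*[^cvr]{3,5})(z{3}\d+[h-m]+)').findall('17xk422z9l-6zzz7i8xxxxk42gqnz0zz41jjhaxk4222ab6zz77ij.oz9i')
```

The pattern matches one or more of a literal 'x' (captured); then the literal 'k4', then zero or more of the literal '2', then 3 to 5 of any character except [cvr] (non-capturing group); then exactly 3 of a literal 'z', then one or more of a digit, then one or more of a character in [h-m] (captured).
Multiple groups make `findall` return tuples — one 2-tuple for the one match.

[('x', 'zzz7i')]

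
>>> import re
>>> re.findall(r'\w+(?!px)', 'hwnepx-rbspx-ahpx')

Because the assertion is negative and zero-width, positions next to the forbidden text are skipped.
Scanning left to right: at [0:6] → 'hwnepx'; at [7:12] → 'rbspx'; at [13:17] → 'ahpx'.
With no groups in the pattern, `findall` gives back each whole match — 3 here.

['hwnepx', 'rbspx', 'ahpx']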